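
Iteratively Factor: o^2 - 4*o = (o - 4)*(o)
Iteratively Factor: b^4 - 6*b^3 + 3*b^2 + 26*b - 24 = (b - 4)*(b^3 - 2*b^2 - 5*b + 6) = (b - 4)*(b + 2)*(b^2 - 4*b + 3) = (b - 4)*(b - 3)*(b + 2)*(b - 1)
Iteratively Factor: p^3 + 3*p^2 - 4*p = (p + 4)*(p^2 - p) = (p - 1)*(p + 4)*(p)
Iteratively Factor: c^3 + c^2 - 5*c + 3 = (c - 1)*(c^2 + 2*c - 3) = (c - 1)*(c + 3)*(c - 1)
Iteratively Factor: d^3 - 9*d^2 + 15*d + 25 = (d - 5)*(d^2 - 4*d - 5) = (d - 5)^2*(d + 1)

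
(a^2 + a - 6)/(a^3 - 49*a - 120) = (a - 2)/(a^2 - 3*a - 40)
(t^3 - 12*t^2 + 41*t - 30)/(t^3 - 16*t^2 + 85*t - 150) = (t - 1)/(t - 5)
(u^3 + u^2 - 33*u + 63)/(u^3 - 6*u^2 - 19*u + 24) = (u^3 + u^2 - 33*u + 63)/(u^3 - 6*u^2 - 19*u + 24)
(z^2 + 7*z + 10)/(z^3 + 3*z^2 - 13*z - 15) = (z + 2)/(z^2 - 2*z - 3)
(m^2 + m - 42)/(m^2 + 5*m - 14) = (m - 6)/(m - 2)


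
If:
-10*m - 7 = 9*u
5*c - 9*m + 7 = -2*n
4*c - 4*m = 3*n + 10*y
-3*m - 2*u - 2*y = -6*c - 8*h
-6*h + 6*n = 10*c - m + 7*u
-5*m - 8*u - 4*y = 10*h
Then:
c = -14343/16384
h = 16527/32768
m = -1513/16384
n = -28295/16384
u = -5531/8192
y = 6713/32768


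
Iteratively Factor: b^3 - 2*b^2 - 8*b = (b - 4)*(b^2 + 2*b) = (b - 4)*(b + 2)*(b)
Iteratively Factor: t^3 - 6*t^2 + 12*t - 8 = (t - 2)*(t^2 - 4*t + 4) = (t - 2)^2*(t - 2)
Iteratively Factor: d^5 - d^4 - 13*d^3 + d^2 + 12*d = (d)*(d^4 - d^3 - 13*d^2 + d + 12) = d*(d - 1)*(d^3 - 13*d - 12) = d*(d - 1)*(d + 3)*(d^2 - 3*d - 4) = d*(d - 1)*(d + 1)*(d + 3)*(d - 4)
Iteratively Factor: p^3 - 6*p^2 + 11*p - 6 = (p - 1)*(p^2 - 5*p + 6) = (p - 2)*(p - 1)*(p - 3)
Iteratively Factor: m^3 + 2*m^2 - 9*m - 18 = (m - 3)*(m^2 + 5*m + 6) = (m - 3)*(m + 2)*(m + 3)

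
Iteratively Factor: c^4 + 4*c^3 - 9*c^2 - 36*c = (c)*(c^3 + 4*c^2 - 9*c - 36) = c*(c + 4)*(c^2 - 9) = c*(c - 3)*(c + 4)*(c + 3)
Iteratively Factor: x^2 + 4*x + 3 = (x + 3)*(x + 1)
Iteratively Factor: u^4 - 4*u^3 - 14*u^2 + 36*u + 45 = (u - 5)*(u^3 + u^2 - 9*u - 9) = (u - 5)*(u + 1)*(u^2 - 9) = (u - 5)*(u - 3)*(u + 1)*(u + 3)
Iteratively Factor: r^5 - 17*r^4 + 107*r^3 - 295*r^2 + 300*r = (r)*(r^4 - 17*r^3 + 107*r^2 - 295*r + 300) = r*(r - 5)*(r^3 - 12*r^2 + 47*r - 60) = r*(r - 5)*(r - 4)*(r^2 - 8*r + 15) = r*(r - 5)^2*(r - 4)*(r - 3)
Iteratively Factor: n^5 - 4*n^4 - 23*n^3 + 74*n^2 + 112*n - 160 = (n + 2)*(n^4 - 6*n^3 - 11*n^2 + 96*n - 80) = (n - 4)*(n + 2)*(n^3 - 2*n^2 - 19*n + 20) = (n - 4)*(n + 2)*(n + 4)*(n^2 - 6*n + 5) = (n - 4)*(n - 1)*(n + 2)*(n + 4)*(n - 5)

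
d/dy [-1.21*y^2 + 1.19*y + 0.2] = 1.19 - 2.42*y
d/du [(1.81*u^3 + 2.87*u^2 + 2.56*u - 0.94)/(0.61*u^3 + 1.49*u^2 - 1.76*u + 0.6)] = (-4.44089209850063e-16*u^5 + 0.946199999999999*u^4 - 9.4944*u^3 - 3.8874*u^2 + 6.2452*u - 0.1184)/(0.3721*u^6 + 1.8178*u^5 + 0.0729000000000002*u^4 - 4.5128*u^3 + 4.8856*u^2 - 2.112*u + 0.36)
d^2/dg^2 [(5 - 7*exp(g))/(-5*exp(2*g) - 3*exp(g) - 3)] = (175*exp(4*g) - 605*exp(3*g) - 855*exp(2*g) + 192*exp(g) + 108)*exp(g)/(125*exp(6*g) + 225*exp(5*g) + 360*exp(4*g) + 297*exp(3*g) + 216*exp(2*g) + 81*exp(g) + 27)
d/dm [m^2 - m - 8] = 2*m - 1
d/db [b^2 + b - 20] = 2*b + 1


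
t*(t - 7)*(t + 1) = t^3 - 6*t^2 - 7*t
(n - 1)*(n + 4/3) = n^2 + n/3 - 4/3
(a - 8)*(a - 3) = a^2 - 11*a + 24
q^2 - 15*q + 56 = (q - 8)*(q - 7)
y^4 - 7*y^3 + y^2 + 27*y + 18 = (y - 6)*(y - 3)*(y + 1)^2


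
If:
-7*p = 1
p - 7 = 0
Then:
No Solution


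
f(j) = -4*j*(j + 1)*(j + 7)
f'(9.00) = -1576.00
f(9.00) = -5760.00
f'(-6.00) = -76.00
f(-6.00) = -120.00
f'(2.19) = -225.71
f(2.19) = -256.81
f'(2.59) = -274.26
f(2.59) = -356.68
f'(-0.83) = 16.85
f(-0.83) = 3.48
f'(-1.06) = 26.36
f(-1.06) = -1.51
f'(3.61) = -415.43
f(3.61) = -706.29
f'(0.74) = -81.93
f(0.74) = -39.86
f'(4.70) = -593.88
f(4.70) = -1253.77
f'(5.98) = -839.84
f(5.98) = -2167.16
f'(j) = -4*j*(j + 1) - 4*j*(j + 7) - 4*(j + 1)*(j + 7) = -12*j^2 - 64*j - 28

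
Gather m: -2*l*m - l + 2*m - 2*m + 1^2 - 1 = -2*l*m - l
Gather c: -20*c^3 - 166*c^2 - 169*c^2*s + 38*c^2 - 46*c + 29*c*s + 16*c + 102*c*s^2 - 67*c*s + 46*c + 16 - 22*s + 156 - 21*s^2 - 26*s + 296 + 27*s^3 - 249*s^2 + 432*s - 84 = -20*c^3 + c^2*(-169*s - 128) + c*(102*s^2 - 38*s + 16) + 27*s^3 - 270*s^2 + 384*s + 384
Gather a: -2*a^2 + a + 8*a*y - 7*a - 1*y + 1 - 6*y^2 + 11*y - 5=-2*a^2 + a*(8*y - 6) - 6*y^2 + 10*y - 4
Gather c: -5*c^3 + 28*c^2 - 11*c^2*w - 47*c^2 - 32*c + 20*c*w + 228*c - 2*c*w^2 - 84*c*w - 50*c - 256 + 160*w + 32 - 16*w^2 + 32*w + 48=-5*c^3 + c^2*(-11*w - 19) + c*(-2*w^2 - 64*w + 146) - 16*w^2 + 192*w - 176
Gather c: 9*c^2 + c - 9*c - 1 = 9*c^2 - 8*c - 1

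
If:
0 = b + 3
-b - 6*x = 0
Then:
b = -3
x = 1/2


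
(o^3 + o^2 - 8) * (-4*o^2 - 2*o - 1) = -4*o^5 - 6*o^4 - 3*o^3 + 31*o^2 + 16*o + 8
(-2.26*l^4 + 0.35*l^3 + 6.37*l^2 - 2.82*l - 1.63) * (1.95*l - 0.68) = -4.407*l^5 + 2.2193*l^4 + 12.1835*l^3 - 9.8306*l^2 - 1.2609*l + 1.1084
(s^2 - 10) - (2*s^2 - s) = -s^2 + s - 10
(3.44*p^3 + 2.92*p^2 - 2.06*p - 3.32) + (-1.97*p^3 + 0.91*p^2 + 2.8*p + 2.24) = 1.47*p^3 + 3.83*p^2 + 0.74*p - 1.08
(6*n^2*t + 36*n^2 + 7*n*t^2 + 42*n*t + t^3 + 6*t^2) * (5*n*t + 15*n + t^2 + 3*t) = 30*n^3*t^2 + 270*n^3*t + 540*n^3 + 41*n^2*t^3 + 369*n^2*t^2 + 738*n^2*t + 12*n*t^4 + 108*n*t^3 + 216*n*t^2 + t^5 + 9*t^4 + 18*t^3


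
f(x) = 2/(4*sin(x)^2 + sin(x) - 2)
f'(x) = 2*(-8*sin(x)*cos(x) - cos(x))/(4*sin(x)^2 + sin(x) - 2)^2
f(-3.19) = -1.03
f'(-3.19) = 0.73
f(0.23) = -1.28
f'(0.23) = -2.25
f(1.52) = 0.67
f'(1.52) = -0.10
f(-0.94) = -10.05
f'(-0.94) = 162.72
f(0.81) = 2.43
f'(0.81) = -13.84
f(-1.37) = 2.32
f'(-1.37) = 3.68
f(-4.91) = 0.71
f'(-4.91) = -0.43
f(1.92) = 0.81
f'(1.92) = 0.95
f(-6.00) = -1.42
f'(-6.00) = -3.13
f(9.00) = -2.20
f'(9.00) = 9.49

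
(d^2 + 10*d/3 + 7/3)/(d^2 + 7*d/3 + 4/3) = (3*d + 7)/(3*d + 4)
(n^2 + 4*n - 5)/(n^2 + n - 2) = (n + 5)/(n + 2)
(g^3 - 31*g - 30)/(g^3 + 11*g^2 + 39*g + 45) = (g^2 - 5*g - 6)/(g^2 + 6*g + 9)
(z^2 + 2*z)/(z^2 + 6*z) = (z + 2)/(z + 6)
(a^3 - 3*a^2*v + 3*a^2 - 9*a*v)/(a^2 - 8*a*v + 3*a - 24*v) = a*(-a + 3*v)/(-a + 8*v)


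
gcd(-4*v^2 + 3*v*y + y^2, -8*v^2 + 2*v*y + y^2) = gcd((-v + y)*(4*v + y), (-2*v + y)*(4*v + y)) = 4*v + y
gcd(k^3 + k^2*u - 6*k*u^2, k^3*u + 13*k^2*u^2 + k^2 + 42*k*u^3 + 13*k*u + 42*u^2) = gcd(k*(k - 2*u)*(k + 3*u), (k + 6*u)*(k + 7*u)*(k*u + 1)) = 1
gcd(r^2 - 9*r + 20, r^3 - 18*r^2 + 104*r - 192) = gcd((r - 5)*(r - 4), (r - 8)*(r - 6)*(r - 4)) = r - 4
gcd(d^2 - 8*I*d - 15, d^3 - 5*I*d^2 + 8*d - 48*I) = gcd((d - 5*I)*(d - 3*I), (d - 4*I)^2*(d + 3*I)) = 1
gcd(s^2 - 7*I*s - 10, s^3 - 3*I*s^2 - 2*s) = s - 2*I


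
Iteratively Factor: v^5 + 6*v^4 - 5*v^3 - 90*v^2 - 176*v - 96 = (v + 3)*(v^4 + 3*v^3 - 14*v^2 - 48*v - 32) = (v + 2)*(v + 3)*(v^3 + v^2 - 16*v - 16) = (v - 4)*(v + 2)*(v + 3)*(v^2 + 5*v + 4) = (v - 4)*(v + 2)*(v + 3)*(v + 4)*(v + 1)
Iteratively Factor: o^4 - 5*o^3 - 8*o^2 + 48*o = (o - 4)*(o^3 - o^2 - 12*o) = o*(o - 4)*(o^2 - o - 12) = o*(o - 4)*(o + 3)*(o - 4)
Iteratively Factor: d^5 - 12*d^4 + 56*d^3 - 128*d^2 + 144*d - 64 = (d - 2)*(d^4 - 10*d^3 + 36*d^2 - 56*d + 32) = (d - 4)*(d - 2)*(d^3 - 6*d^2 + 12*d - 8) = (d - 4)*(d - 2)^2*(d^2 - 4*d + 4) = (d - 4)*(d - 2)^3*(d - 2)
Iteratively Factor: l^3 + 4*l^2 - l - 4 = (l + 4)*(l^2 - 1) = (l + 1)*(l + 4)*(l - 1)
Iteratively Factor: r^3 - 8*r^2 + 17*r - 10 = (r - 1)*(r^2 - 7*r + 10) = (r - 2)*(r - 1)*(r - 5)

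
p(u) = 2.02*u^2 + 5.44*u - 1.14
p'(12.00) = 53.92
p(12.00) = 355.02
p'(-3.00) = -6.68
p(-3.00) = 0.72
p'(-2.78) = -5.79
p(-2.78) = -0.65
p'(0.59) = 7.82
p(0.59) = 2.77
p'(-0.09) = 5.08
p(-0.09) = -1.61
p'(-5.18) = -15.49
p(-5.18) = 24.88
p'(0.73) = 8.39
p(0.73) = 3.91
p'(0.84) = 8.83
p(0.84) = 4.85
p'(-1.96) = -2.48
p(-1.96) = -4.04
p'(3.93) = 21.32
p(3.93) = 51.44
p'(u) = 4.04*u + 5.44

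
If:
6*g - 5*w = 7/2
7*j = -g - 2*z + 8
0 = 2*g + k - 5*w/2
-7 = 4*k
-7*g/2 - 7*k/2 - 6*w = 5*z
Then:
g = 0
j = 387/700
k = -7/4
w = -7/10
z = 413/200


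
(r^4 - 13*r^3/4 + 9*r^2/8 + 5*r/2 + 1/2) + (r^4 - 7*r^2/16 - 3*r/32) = 2*r^4 - 13*r^3/4 + 11*r^2/16 + 77*r/32 + 1/2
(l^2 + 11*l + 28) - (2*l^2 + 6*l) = -l^2 + 5*l + 28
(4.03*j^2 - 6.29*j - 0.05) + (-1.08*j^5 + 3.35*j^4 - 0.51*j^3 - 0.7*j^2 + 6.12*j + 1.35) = -1.08*j^5 + 3.35*j^4 - 0.51*j^3 + 3.33*j^2 - 0.17*j + 1.3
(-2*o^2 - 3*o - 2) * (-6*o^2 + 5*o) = 12*o^4 + 8*o^3 - 3*o^2 - 10*o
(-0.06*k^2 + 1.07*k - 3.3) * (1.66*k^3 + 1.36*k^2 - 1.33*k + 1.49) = -0.0996*k^5 + 1.6946*k^4 - 3.943*k^3 - 6.0005*k^2 + 5.9833*k - 4.917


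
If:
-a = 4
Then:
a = -4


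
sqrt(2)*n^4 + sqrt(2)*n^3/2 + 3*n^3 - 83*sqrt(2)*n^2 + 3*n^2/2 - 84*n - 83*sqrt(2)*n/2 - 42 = (n + 1/2)*(n - 6*sqrt(2))*(n + 7*sqrt(2))*(sqrt(2)*n + 1)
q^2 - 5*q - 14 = (q - 7)*(q + 2)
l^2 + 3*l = l*(l + 3)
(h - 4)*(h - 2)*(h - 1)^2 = h^4 - 8*h^3 + 21*h^2 - 22*h + 8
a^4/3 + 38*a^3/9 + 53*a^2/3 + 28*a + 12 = (a/3 + 1)*(a + 2/3)*(a + 3)*(a + 6)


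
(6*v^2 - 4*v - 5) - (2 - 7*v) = 6*v^2 + 3*v - 7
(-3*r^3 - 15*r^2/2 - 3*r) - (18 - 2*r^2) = -3*r^3 - 11*r^2/2 - 3*r - 18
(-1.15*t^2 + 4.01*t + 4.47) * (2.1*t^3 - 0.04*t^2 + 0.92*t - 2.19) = -2.415*t^5 + 8.467*t^4 + 8.1686*t^3 + 6.0289*t^2 - 4.6695*t - 9.7893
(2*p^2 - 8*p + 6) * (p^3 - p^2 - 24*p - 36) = 2*p^5 - 10*p^4 - 34*p^3 + 114*p^2 + 144*p - 216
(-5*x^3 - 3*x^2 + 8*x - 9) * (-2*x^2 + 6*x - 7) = 10*x^5 - 24*x^4 + x^3 + 87*x^2 - 110*x + 63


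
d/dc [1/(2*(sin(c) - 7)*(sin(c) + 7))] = -sin(2*c)/(2*(sin(c) - 7)^2*(sin(c) + 7)^2)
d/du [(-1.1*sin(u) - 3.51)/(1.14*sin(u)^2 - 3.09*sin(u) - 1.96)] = (1.254*sin(u)^2 + 8.0028*sin(u) - 8.6899)*cos(u)/(1.2996*sin(u)^4 - 7.0452*sin(u)^3 + 5.0793*sin(u)^2 + 12.1128*sin(u) + 3.8416)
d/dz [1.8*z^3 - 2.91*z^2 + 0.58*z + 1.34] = 5.4*z^2 - 5.82*z + 0.58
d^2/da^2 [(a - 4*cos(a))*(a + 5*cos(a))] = -a*cos(a) - 80*sin(a)^2 - 2*sin(a) + 42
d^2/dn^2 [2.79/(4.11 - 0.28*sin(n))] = (0.218736*sin(n)^2 + 3.210732*sin(n) - 0.437472)/(0.28*sin(n) - 4.11)^3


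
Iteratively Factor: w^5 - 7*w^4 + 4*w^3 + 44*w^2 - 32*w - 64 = (w + 1)*(w^4 - 8*w^3 + 12*w^2 + 32*w - 64) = (w - 2)*(w + 1)*(w^3 - 6*w^2 + 32) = (w - 2)*(w + 1)*(w + 2)*(w^2 - 8*w + 16) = (w - 4)*(w - 2)*(w + 1)*(w + 2)*(w - 4)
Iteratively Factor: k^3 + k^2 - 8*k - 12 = (k - 3)*(k^2 + 4*k + 4) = (k - 3)*(k + 2)*(k + 2)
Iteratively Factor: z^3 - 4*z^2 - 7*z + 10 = (z - 5)*(z^2 + z - 2) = (z - 5)*(z - 1)*(z + 2)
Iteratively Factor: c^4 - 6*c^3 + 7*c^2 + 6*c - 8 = (c + 1)*(c^3 - 7*c^2 + 14*c - 8) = (c - 4)*(c + 1)*(c^2 - 3*c + 2) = (c - 4)*(c - 2)*(c + 1)*(c - 1)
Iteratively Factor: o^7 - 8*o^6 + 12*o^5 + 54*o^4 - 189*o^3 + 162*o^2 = (o - 3)*(o^6 - 5*o^5 - 3*o^4 + 45*o^3 - 54*o^2) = o*(o - 3)*(o^5 - 5*o^4 - 3*o^3 + 45*o^2 - 54*o) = o*(o - 3)^2*(o^4 - 2*o^3 - 9*o^2 + 18*o) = o*(o - 3)^2*(o + 3)*(o^3 - 5*o^2 + 6*o) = o*(o - 3)^3*(o + 3)*(o^2 - 2*o) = o*(o - 3)^3*(o - 2)*(o + 3)*(o)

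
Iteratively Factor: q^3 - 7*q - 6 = (q - 3)*(q^2 + 3*q + 2) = (q - 3)*(q + 1)*(q + 2)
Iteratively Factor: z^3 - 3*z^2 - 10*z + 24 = (z - 4)*(z^2 + z - 6) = (z - 4)*(z - 2)*(z + 3)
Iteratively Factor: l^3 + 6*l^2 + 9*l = (l)*(l^2 + 6*l + 9) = l*(l + 3)*(l + 3)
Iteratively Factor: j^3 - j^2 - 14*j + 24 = (j - 3)*(j^2 + 2*j - 8) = (j - 3)*(j + 4)*(j - 2)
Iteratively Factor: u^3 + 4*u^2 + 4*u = (u + 2)*(u^2 + 2*u) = (u + 2)^2*(u)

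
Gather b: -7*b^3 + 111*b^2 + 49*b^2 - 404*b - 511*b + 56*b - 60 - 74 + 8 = -7*b^3 + 160*b^2 - 859*b - 126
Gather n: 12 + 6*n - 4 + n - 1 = 7*n + 7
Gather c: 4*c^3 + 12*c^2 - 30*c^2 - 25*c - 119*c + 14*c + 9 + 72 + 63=4*c^3 - 18*c^2 - 130*c + 144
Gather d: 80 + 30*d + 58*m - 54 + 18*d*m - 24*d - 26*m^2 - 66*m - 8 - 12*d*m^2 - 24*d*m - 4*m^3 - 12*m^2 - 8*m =d*(-12*m^2 - 6*m + 6) - 4*m^3 - 38*m^2 - 16*m + 18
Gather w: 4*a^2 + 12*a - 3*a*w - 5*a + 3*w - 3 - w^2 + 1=4*a^2 + 7*a - w^2 + w*(3 - 3*a) - 2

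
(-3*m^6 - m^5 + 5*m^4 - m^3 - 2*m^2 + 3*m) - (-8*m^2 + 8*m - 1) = -3*m^6 - m^5 + 5*m^4 - m^3 + 6*m^2 - 5*m + 1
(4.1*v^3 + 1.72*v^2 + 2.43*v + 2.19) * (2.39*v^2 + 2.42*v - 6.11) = 9.799*v^5 + 14.0328*v^4 - 15.0809*v^3 + 0.6055*v^2 - 9.5475*v - 13.3809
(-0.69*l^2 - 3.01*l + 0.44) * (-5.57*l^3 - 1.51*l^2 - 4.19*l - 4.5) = 3.8433*l^5 + 17.8076*l^4 + 4.9854*l^3 + 15.0525*l^2 + 11.7014*l - 1.98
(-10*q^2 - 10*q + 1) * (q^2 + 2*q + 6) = -10*q^4 - 30*q^3 - 79*q^2 - 58*q + 6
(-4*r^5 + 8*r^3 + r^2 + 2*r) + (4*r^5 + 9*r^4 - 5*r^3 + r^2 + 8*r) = 9*r^4 + 3*r^3 + 2*r^2 + 10*r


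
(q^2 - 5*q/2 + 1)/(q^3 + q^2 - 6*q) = (q - 1/2)/(q*(q + 3))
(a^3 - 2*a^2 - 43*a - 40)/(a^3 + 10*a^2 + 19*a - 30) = (a^2 - 7*a - 8)/(a^2 + 5*a - 6)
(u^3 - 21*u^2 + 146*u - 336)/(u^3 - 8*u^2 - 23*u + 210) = (u - 8)/(u + 5)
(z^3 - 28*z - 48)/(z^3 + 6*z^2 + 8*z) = (z - 6)/z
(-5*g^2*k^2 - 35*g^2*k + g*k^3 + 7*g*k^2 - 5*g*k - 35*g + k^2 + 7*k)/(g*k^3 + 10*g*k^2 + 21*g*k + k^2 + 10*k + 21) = (-5*g + k)/(k + 3)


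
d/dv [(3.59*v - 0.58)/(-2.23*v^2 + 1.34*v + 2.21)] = (8.0057*v^2 - 2.5868*v + 8.7111)/(4.9729*v^4 - 5.9764*v^3 - 8.061*v^2 + 5.9228*v + 4.8841)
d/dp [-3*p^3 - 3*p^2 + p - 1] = -9*p^2 - 6*p + 1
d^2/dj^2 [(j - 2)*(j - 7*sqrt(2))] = 2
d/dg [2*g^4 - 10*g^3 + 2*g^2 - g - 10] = 8*g^3 - 30*g^2 + 4*g - 1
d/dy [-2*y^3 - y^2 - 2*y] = -6*y^2 - 2*y - 2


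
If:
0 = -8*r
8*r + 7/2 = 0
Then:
No Solution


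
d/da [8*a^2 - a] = 16*a - 1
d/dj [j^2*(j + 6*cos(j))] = 3*j*(-2*j*sin(j) + j + 4*cos(j))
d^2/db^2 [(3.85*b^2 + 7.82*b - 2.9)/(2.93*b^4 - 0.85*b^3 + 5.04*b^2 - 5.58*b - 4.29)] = (198.31119*b^8 + 748.076466*b^7 - 917.67975*b^6 + 1698.792504*b^5 + 821.994708*b^4 + 2697.434514*b^3 - 804.6702*b^2 + 1567.278252*b - 538.678278)/(25.153757*b^12 - 21.891495*b^11 + 136.154463*b^10 - 219.638071*b^9 + 207.098541*b^8 - 507.169116*b^7 + 155.735037*b^6 + 26.483112*b^5 + 183.550995*b^4 + 503.219601*b^3 - 122.455476*b^2 - 308.084634*b - 78.953589)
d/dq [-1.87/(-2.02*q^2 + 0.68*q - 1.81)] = (1.2716 - 7.5548*q)/(2.02*q^2 - 0.68*q + 1.81)^2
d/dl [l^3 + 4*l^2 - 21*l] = 3*l^2 + 8*l - 21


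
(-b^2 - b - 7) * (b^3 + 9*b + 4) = -b^5 - b^4 - 16*b^3 - 13*b^2 - 67*b - 28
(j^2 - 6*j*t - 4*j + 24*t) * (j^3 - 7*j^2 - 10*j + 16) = j^5 - 6*j^4*t - 11*j^4 + 66*j^3*t + 18*j^3 - 108*j^2*t + 56*j^2 - 336*j*t - 64*j + 384*t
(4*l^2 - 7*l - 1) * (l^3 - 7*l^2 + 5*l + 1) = 4*l^5 - 35*l^4 + 68*l^3 - 24*l^2 - 12*l - 1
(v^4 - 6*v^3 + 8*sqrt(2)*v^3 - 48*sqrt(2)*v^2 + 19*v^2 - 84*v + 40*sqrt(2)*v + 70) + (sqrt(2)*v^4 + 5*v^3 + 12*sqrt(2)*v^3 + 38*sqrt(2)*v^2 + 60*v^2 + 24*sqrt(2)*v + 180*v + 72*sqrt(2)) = v^4 + sqrt(2)*v^4 - v^3 + 20*sqrt(2)*v^3 - 10*sqrt(2)*v^2 + 79*v^2 + 64*sqrt(2)*v + 96*v + 70 + 72*sqrt(2)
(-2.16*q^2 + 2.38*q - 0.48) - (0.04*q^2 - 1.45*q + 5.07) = -2.2*q^2 + 3.83*q - 5.55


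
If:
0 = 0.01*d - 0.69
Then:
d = 69.00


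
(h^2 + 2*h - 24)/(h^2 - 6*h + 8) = (h + 6)/(h - 2)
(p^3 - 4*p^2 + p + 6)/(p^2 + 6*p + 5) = (p^2 - 5*p + 6)/(p + 5)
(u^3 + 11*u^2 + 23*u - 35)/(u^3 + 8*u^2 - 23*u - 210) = (u^2 + 4*u - 5)/(u^2 + u - 30)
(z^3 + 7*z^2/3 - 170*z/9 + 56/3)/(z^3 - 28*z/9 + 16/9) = (3*z^2 + 11*z - 42)/(3*z^2 + 4*z - 4)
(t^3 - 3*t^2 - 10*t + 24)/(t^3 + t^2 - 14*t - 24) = (t - 2)/(t + 2)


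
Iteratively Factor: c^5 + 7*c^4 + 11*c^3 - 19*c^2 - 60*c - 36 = (c + 2)*(c^4 + 5*c^3 + c^2 - 21*c - 18) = (c + 1)*(c + 2)*(c^3 + 4*c^2 - 3*c - 18) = (c - 2)*(c + 1)*(c + 2)*(c^2 + 6*c + 9) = (c - 2)*(c + 1)*(c + 2)*(c + 3)*(c + 3)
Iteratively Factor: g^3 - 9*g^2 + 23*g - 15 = (g - 5)*(g^2 - 4*g + 3) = (g - 5)*(g - 3)*(g - 1)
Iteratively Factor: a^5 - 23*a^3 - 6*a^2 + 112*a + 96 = (a - 3)*(a^4 + 3*a^3 - 14*a^2 - 48*a - 32) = (a - 3)*(a + 4)*(a^3 - a^2 - 10*a - 8) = (a - 4)*(a - 3)*(a + 4)*(a^2 + 3*a + 2) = (a - 4)*(a - 3)*(a + 1)*(a + 4)*(a + 2)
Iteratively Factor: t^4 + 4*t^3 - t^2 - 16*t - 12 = (t + 2)*(t^3 + 2*t^2 - 5*t - 6) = (t - 2)*(t + 2)*(t^2 + 4*t + 3) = (t - 2)*(t + 1)*(t + 2)*(t + 3)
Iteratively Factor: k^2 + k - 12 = (k - 3)*(k + 4)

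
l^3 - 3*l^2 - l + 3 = (l - 3)*(l - 1)*(l + 1)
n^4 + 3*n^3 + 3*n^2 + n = n*(n + 1)^3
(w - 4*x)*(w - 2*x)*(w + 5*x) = w^3 - w^2*x - 22*w*x^2 + 40*x^3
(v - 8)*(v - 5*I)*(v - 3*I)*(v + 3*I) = v^4 - 8*v^3 - 5*I*v^3 + 9*v^2 + 40*I*v^2 - 72*v - 45*I*v + 360*I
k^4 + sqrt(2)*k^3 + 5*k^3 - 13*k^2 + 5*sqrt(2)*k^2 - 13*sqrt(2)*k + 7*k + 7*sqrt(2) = (k - 1)^2*(k + 7)*(k + sqrt(2))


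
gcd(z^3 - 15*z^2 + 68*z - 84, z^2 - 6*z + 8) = z - 2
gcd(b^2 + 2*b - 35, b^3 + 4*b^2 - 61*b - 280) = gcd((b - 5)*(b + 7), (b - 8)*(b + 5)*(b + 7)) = b + 7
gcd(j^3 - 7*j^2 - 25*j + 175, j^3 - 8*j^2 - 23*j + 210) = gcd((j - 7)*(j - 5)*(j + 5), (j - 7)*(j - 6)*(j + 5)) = j^2 - 2*j - 35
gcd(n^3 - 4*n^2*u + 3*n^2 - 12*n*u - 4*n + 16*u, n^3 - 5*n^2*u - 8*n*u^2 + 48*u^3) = -n + 4*u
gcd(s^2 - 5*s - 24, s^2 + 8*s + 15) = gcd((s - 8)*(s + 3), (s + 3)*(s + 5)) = s + 3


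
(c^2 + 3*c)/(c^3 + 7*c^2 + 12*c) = 1/(c + 4)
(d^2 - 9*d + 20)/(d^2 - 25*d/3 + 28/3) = 3*(d^2 - 9*d + 20)/(3*d^2 - 25*d + 28)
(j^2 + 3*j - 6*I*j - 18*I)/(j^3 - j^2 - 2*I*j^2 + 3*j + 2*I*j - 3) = (j^2 + j*(3 - 6*I) - 18*I)/(j^3 + j^2*(-1 - 2*I) + j*(3 + 2*I) - 3)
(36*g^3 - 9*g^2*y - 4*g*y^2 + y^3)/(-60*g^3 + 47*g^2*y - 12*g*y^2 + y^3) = (3*g + y)/(-5*g + y)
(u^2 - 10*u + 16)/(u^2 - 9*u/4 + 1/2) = 4*(u - 8)/(4*u - 1)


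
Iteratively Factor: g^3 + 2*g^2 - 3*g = (g + 3)*(g^2 - g) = g*(g + 3)*(g - 1)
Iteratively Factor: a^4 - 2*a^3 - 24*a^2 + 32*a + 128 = (a + 2)*(a^3 - 4*a^2 - 16*a + 64) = (a - 4)*(a + 2)*(a^2 - 16) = (a - 4)^2*(a + 2)*(a + 4)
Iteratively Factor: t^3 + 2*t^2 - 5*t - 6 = (t + 1)*(t^2 + t - 6) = (t + 1)*(t + 3)*(t - 2)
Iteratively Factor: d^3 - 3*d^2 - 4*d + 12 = (d + 2)*(d^2 - 5*d + 6) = (d - 3)*(d + 2)*(d - 2)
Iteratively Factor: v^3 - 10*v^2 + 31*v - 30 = (v - 5)*(v^2 - 5*v + 6) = (v - 5)*(v - 2)*(v - 3)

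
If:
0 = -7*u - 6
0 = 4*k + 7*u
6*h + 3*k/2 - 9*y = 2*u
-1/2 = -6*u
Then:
No Solution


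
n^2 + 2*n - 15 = (n - 3)*(n + 5)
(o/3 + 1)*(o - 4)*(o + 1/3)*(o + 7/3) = o^4/3 + 5*o^3/9 - 125*o^2/27 - 295*o/27 - 28/9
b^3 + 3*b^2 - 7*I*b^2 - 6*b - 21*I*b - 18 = (b + 3)*(b - 6*I)*(b - I)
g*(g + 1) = g^2 + g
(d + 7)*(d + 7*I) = d^2 + 7*d + 7*I*d + 49*I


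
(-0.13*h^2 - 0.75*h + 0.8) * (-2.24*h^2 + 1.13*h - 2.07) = 0.2912*h^4 + 1.5331*h^3 - 2.3704*h^2 + 2.4565*h - 1.656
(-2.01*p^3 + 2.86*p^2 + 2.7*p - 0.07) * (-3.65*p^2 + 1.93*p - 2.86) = 7.3365*p^5 - 14.3183*p^4 + 1.4134*p^3 - 2.7131*p^2 - 7.8571*p + 0.2002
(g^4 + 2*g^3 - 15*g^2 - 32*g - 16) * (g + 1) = g^5 + 3*g^4 - 13*g^3 - 47*g^2 - 48*g - 16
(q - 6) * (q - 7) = q^2 - 13*q + 42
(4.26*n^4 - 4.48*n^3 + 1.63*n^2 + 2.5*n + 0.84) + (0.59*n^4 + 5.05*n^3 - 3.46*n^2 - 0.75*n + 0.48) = 4.85*n^4 + 0.569999999999999*n^3 - 1.83*n^2 + 1.75*n + 1.32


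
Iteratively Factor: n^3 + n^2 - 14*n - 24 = (n + 3)*(n^2 - 2*n - 8) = (n - 4)*(n + 3)*(n + 2)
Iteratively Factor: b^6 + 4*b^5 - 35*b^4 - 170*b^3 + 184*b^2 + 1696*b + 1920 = (b - 5)*(b^5 + 9*b^4 + 10*b^3 - 120*b^2 - 416*b - 384) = (b - 5)*(b - 4)*(b^4 + 13*b^3 + 62*b^2 + 128*b + 96) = (b - 5)*(b - 4)*(b + 3)*(b^3 + 10*b^2 + 32*b + 32) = (b - 5)*(b - 4)*(b + 3)*(b + 4)*(b^2 + 6*b + 8) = (b - 5)*(b - 4)*(b + 3)*(b + 4)^2*(b + 2)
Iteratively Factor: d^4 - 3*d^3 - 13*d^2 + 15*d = (d - 1)*(d^3 - 2*d^2 - 15*d) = d*(d - 1)*(d^2 - 2*d - 15) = d*(d - 5)*(d - 1)*(d + 3)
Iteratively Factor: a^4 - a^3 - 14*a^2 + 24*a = (a - 2)*(a^3 + a^2 - 12*a) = (a - 2)*(a + 4)*(a^2 - 3*a) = (a - 3)*(a - 2)*(a + 4)*(a)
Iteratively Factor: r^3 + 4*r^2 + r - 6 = (r - 1)*(r^2 + 5*r + 6) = (r - 1)*(r + 2)*(r + 3)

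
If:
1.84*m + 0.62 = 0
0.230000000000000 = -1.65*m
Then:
No Solution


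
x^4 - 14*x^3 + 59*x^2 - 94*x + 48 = (x - 8)*(x - 3)*(x - 2)*(x - 1)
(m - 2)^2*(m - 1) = m^3 - 5*m^2 + 8*m - 4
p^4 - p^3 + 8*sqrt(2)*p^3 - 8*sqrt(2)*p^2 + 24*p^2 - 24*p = p*(p - 1)*(p + 2*sqrt(2))*(p + 6*sqrt(2))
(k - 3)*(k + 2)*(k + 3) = k^3 + 2*k^2 - 9*k - 18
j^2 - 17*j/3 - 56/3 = (j - 8)*(j + 7/3)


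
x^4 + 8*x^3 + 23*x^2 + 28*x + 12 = (x + 1)*(x + 2)^2*(x + 3)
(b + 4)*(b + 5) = b^2 + 9*b + 20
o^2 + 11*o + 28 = (o + 4)*(o + 7)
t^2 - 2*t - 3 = (t - 3)*(t + 1)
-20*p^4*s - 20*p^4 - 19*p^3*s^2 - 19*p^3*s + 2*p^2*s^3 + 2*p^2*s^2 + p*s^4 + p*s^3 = (-4*p + s)*(p + s)*(5*p + s)*(p*s + p)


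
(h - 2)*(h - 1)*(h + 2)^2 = h^4 + h^3 - 6*h^2 - 4*h + 8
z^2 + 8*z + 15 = (z + 3)*(z + 5)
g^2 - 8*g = g*(g - 8)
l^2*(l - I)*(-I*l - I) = -I*l^4 - l^3 - I*l^3 - l^2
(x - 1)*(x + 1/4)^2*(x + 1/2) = x^4 - 11*x^2/16 - 9*x/32 - 1/32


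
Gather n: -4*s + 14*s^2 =14*s^2 - 4*s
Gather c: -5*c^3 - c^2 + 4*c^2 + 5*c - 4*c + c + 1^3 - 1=-5*c^3 + 3*c^2 + 2*c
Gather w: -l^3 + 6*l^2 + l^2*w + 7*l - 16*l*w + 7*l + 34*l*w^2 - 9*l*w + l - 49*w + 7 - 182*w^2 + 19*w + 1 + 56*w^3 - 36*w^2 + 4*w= -l^3 + 6*l^2 + 15*l + 56*w^3 + w^2*(34*l - 218) + w*(l^2 - 25*l - 26) + 8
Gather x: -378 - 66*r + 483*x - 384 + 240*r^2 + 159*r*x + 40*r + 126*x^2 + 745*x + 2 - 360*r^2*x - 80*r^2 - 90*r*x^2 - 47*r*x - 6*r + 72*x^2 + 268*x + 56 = 160*r^2 - 32*r + x^2*(198 - 90*r) + x*(-360*r^2 + 112*r + 1496) - 704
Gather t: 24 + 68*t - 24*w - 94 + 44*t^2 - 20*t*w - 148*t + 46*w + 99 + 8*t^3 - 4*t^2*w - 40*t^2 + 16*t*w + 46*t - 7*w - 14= 8*t^3 + t^2*(4 - 4*w) + t*(-4*w - 34) + 15*w + 15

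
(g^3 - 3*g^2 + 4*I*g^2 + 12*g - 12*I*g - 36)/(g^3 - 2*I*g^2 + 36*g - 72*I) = (g - 3)/(g - 6*I)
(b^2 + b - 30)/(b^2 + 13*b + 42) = (b - 5)/(b + 7)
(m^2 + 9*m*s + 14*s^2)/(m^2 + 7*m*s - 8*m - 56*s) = (m + 2*s)/(m - 8)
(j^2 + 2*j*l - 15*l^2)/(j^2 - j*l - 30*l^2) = (j - 3*l)/(j - 6*l)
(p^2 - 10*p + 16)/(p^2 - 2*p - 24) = (-p^2 + 10*p - 16)/(-p^2 + 2*p + 24)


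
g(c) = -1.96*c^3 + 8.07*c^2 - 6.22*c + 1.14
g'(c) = -5.88*c^2 + 16.14*c - 6.22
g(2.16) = 5.60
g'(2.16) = 1.21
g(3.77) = -12.63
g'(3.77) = -28.94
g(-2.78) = 122.91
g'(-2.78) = -96.53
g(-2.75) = 120.04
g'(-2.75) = -95.07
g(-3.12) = 158.63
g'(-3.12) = -113.82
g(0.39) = -0.17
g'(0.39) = -0.82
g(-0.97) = 16.56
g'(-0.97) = -27.41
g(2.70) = 4.60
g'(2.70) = -5.51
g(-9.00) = 2139.63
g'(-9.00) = -627.76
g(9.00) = -830.01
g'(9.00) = -337.24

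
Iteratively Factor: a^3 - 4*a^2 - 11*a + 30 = (a + 3)*(a^2 - 7*a + 10) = (a - 5)*(a + 3)*(a - 2)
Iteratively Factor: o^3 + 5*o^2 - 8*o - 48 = (o + 4)*(o^2 + o - 12) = (o + 4)^2*(o - 3)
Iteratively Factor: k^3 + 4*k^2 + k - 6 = (k + 2)*(k^2 + 2*k - 3) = (k - 1)*(k + 2)*(k + 3)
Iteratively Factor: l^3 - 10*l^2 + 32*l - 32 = (l - 2)*(l^2 - 8*l + 16) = (l - 4)*(l - 2)*(l - 4)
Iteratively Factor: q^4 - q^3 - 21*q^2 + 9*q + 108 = (q - 3)*(q^3 + 2*q^2 - 15*q - 36) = (q - 4)*(q - 3)*(q^2 + 6*q + 9) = (q - 4)*(q - 3)*(q + 3)*(q + 3)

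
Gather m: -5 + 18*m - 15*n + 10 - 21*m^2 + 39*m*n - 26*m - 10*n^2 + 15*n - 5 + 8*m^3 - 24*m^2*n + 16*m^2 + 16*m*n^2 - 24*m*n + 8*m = 8*m^3 + m^2*(-24*n - 5) + m*(16*n^2 + 15*n) - 10*n^2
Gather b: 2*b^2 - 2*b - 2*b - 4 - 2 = 2*b^2 - 4*b - 6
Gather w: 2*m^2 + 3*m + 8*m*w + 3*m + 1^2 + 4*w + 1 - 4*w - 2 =2*m^2 + 8*m*w + 6*m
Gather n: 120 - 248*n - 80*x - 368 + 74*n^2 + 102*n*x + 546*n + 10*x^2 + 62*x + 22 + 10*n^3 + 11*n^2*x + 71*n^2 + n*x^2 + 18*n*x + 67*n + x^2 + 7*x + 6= 10*n^3 + n^2*(11*x + 145) + n*(x^2 + 120*x + 365) + 11*x^2 - 11*x - 220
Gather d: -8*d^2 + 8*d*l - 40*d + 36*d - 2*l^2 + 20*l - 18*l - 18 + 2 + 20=-8*d^2 + d*(8*l - 4) - 2*l^2 + 2*l + 4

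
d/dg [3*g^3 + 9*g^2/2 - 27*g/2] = 9*g^2 + 9*g - 27/2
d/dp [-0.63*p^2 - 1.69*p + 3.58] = -1.26*p - 1.69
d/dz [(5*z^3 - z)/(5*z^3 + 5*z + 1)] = (60*z^3 + 15*z^2 - 1)/(25*z^6 + 50*z^4 + 10*z^3 + 25*z^2 + 10*z + 1)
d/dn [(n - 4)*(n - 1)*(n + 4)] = 3*n^2 - 2*n - 16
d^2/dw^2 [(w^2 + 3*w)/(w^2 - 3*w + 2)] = 4*(3*w^3 - 3*w^2 - 9*w + 11)/(w^6 - 9*w^5 + 33*w^4 - 63*w^3 + 66*w^2 - 36*w + 8)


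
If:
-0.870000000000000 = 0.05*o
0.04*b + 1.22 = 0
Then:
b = -30.50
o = -17.40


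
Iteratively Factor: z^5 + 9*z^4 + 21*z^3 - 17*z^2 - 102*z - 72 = (z + 3)*(z^4 + 6*z^3 + 3*z^2 - 26*z - 24) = (z + 1)*(z + 3)*(z^3 + 5*z^2 - 2*z - 24) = (z - 2)*(z + 1)*(z + 3)*(z^2 + 7*z + 12) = (z - 2)*(z + 1)*(z + 3)^2*(z + 4)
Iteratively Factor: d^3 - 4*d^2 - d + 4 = (d - 4)*(d^2 - 1) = (d - 4)*(d - 1)*(d + 1)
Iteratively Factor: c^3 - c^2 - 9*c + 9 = (c - 1)*(c^2 - 9) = (c - 1)*(c + 3)*(c - 3)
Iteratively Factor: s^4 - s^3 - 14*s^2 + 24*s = (s - 2)*(s^3 + s^2 - 12*s) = (s - 2)*(s + 4)*(s^2 - 3*s) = (s - 3)*(s - 2)*(s + 4)*(s)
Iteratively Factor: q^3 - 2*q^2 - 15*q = (q - 5)*(q^2 + 3*q) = q*(q - 5)*(q + 3)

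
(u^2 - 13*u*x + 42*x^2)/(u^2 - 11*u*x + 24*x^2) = (u^2 - 13*u*x + 42*x^2)/(u^2 - 11*u*x + 24*x^2)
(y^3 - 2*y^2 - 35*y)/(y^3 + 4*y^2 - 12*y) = (y^2 - 2*y - 35)/(y^2 + 4*y - 12)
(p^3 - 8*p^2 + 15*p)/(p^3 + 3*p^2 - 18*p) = (p - 5)/(p + 6)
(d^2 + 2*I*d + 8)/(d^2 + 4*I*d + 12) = (d + 4*I)/(d + 6*I)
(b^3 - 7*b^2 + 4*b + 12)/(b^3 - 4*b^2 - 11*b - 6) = (b - 2)/(b + 1)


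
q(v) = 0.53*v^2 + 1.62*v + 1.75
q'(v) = 1.06*v + 1.62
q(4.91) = 22.48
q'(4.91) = 6.82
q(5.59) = 27.37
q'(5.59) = 7.55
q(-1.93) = 0.60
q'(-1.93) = -0.43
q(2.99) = 11.33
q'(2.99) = 4.79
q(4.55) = 20.09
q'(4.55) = 6.44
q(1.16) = 4.34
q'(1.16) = 2.85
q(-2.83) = 1.41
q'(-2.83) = -1.38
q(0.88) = 3.59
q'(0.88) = 2.55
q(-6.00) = 11.11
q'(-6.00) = -4.74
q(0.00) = 1.75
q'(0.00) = 1.62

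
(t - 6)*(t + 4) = t^2 - 2*t - 24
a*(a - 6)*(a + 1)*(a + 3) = a^4 - 2*a^3 - 21*a^2 - 18*a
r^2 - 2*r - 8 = (r - 4)*(r + 2)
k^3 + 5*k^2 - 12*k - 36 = (k - 3)*(k + 2)*(k + 6)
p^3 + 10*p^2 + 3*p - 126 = (p - 3)*(p + 6)*(p + 7)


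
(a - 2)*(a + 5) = a^2 + 3*a - 10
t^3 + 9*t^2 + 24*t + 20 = (t + 2)^2*(t + 5)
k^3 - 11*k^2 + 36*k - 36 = (k - 6)*(k - 3)*(k - 2)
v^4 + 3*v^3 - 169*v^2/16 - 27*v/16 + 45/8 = (v - 2)*(v - 3/4)*(v + 3/4)*(v + 5)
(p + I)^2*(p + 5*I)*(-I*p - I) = -I*p^4 + 7*p^3 - I*p^3 + 7*p^2 + 11*I*p^2 - 5*p + 11*I*p - 5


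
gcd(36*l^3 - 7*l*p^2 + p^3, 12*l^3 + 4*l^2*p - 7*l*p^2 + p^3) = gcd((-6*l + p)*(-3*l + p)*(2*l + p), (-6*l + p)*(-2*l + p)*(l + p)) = -6*l + p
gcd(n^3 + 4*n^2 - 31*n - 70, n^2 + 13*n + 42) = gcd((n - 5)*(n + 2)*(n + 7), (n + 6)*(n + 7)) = n + 7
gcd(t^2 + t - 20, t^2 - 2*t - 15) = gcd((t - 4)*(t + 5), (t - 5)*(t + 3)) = 1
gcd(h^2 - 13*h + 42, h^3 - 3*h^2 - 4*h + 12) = 1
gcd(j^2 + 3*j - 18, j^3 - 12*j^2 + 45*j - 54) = j - 3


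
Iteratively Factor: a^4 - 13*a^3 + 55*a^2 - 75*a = (a - 3)*(a^3 - 10*a^2 + 25*a) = (a - 5)*(a - 3)*(a^2 - 5*a) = a*(a - 5)*(a - 3)*(a - 5)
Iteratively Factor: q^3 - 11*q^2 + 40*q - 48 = (q - 4)*(q^2 - 7*q + 12) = (q - 4)^2*(q - 3)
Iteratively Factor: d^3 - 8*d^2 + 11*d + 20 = (d - 4)*(d^2 - 4*d - 5) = (d - 5)*(d - 4)*(d + 1)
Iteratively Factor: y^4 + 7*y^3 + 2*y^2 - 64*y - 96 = (y - 3)*(y^3 + 10*y^2 + 32*y + 32) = (y - 3)*(y + 2)*(y^2 + 8*y + 16) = (y - 3)*(y + 2)*(y + 4)*(y + 4)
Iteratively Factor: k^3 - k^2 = (k)*(k^2 - k) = k^2*(k - 1)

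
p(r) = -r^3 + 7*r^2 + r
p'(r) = -3*r^2 + 14*r + 1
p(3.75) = 49.45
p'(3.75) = 11.31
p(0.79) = 4.67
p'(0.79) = 10.19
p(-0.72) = 3.28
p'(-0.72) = -10.64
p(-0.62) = 2.31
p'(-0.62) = -8.83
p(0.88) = 5.62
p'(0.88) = 11.00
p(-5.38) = 352.95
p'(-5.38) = -161.15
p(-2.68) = 66.85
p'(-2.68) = -58.07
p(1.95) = 21.15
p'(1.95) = 16.89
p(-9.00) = 1287.00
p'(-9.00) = -368.00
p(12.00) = -708.00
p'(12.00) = -263.00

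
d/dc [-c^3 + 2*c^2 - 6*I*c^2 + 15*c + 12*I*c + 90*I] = -3*c^2 + c*(4 - 12*I) + 15 + 12*I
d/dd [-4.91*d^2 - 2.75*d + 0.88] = -9.82*d - 2.75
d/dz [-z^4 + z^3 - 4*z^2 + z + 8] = -4*z^3 + 3*z^2 - 8*z + 1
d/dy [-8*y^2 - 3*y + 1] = -16*y - 3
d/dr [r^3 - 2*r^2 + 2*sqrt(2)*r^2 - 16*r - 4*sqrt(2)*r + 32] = 3*r^2 - 4*r + 4*sqrt(2)*r - 16 - 4*sqrt(2)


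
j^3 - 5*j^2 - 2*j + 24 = (j - 4)*(j - 3)*(j + 2)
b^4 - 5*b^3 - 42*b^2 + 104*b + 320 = (b - 8)*(b - 4)*(b + 2)*(b + 5)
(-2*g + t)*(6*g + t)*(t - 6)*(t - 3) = -12*g^2*t^2 + 108*g^2*t - 216*g^2 + 4*g*t^3 - 36*g*t^2 + 72*g*t + t^4 - 9*t^3 + 18*t^2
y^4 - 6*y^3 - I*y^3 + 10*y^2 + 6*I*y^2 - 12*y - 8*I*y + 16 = (y - 4)*(y - 2)*(y - 2*I)*(y + I)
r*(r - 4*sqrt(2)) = r^2 - 4*sqrt(2)*r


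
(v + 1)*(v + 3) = v^2 + 4*v + 3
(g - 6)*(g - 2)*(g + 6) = g^3 - 2*g^2 - 36*g + 72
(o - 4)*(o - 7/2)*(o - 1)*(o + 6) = o^4 - 5*o^3/2 - 59*o^2/2 + 115*o - 84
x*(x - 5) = x^2 - 5*x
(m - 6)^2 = m^2 - 12*m + 36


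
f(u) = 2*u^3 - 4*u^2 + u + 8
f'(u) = 6*u^2 - 8*u + 1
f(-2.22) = -35.82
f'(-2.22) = 48.33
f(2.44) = 15.68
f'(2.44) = 17.20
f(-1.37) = -6.02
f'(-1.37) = 23.22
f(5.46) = 219.76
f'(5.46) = 136.19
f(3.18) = 35.05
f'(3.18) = 36.23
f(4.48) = 112.03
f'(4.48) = 85.58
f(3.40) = 43.77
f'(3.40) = 43.16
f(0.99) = 7.01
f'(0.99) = -1.04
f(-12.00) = -4036.00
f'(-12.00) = 961.00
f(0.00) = 8.00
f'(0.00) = 1.00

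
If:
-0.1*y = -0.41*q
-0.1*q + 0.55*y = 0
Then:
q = 0.00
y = 0.00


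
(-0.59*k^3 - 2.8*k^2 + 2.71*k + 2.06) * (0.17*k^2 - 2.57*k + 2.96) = -0.1003*k^5 + 1.0403*k^4 + 5.9103*k^3 - 14.9025*k^2 + 2.7274*k + 6.0976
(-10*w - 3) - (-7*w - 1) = -3*w - 2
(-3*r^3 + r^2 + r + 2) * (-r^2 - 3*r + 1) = 3*r^5 + 8*r^4 - 7*r^3 - 4*r^2 - 5*r + 2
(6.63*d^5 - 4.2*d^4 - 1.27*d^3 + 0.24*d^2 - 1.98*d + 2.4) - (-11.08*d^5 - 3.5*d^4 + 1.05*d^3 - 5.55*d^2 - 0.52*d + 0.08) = 17.71*d^5 - 0.7*d^4 - 2.32*d^3 + 5.79*d^2 - 1.46*d + 2.32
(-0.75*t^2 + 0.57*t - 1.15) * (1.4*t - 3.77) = -1.05*t^3 + 3.6255*t^2 - 3.7589*t + 4.3355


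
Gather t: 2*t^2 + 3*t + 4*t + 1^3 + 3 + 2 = 2*t^2 + 7*t + 6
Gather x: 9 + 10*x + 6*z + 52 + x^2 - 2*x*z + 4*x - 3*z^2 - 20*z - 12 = x^2 + x*(14 - 2*z) - 3*z^2 - 14*z + 49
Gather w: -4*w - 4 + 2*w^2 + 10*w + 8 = 2*w^2 + 6*w + 4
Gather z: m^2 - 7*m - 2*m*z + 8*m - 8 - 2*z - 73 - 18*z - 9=m^2 + m + z*(-2*m - 20) - 90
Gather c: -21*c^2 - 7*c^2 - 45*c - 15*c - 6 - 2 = -28*c^2 - 60*c - 8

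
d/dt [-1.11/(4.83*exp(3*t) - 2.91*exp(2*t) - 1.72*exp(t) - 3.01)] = (16.0839*exp(2*t) - 6.4602*exp(t) - 1.9092)*exp(t)/(-4.83*exp(3*t) + 2.91*exp(2*t) + 1.72*exp(t) + 3.01)^2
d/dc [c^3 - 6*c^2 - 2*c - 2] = 3*c^2 - 12*c - 2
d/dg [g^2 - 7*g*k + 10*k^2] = 2*g - 7*k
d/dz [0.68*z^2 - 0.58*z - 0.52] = 1.36*z - 0.58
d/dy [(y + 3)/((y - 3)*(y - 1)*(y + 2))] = (-2*y^3 - 7*y^2 + 12*y + 21)/(y^6 - 4*y^5 - 6*y^4 + 32*y^3 + y^2 - 60*y + 36)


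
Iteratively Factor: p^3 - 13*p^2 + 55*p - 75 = (p - 3)*(p^2 - 10*p + 25) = (p - 5)*(p - 3)*(p - 5)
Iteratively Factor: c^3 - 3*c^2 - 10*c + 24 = (c + 3)*(c^2 - 6*c + 8) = (c - 2)*(c + 3)*(c - 4)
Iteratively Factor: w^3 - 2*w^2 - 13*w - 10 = (w + 2)*(w^2 - 4*w - 5) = (w + 1)*(w + 2)*(w - 5)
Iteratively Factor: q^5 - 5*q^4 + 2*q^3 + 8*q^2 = (q)*(q^4 - 5*q^3 + 2*q^2 + 8*q) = q*(q - 2)*(q^3 - 3*q^2 - 4*q) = q^2*(q - 2)*(q^2 - 3*q - 4) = q^2*(q - 2)*(q + 1)*(q - 4)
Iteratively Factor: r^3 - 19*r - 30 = (r - 5)*(r^2 + 5*r + 6) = (r - 5)*(r + 2)*(r + 3)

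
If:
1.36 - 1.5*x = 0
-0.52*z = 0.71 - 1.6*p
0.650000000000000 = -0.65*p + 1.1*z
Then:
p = 0.79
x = 0.91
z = 1.06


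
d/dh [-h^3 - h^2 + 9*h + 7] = -3*h^2 - 2*h + 9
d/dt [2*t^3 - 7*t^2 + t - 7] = 6*t^2 - 14*t + 1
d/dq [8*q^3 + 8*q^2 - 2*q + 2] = 24*q^2 + 16*q - 2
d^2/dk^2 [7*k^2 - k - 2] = 14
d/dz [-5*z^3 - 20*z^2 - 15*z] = -15*z^2 - 40*z - 15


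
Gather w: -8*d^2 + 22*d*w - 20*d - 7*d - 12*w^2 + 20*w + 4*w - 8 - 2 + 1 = -8*d^2 - 27*d - 12*w^2 + w*(22*d + 24) - 9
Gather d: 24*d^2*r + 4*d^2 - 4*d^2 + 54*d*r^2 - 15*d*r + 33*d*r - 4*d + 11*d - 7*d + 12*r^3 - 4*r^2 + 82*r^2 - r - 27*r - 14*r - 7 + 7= 24*d^2*r + d*(54*r^2 + 18*r) + 12*r^3 + 78*r^2 - 42*r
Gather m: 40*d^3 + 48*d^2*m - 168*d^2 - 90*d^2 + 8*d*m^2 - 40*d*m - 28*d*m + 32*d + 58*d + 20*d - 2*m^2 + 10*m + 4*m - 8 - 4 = 40*d^3 - 258*d^2 + 110*d + m^2*(8*d - 2) + m*(48*d^2 - 68*d + 14) - 12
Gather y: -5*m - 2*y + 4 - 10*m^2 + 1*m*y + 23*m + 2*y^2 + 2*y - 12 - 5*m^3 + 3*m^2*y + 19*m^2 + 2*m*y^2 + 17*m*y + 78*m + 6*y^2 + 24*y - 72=-5*m^3 + 9*m^2 + 96*m + y^2*(2*m + 8) + y*(3*m^2 + 18*m + 24) - 80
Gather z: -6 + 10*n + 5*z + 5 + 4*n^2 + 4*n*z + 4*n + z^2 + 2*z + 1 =4*n^2 + 14*n + z^2 + z*(4*n + 7)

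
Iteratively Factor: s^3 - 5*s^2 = (s)*(s^2 - 5*s) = s^2*(s - 5)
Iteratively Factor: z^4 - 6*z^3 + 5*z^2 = (z)*(z^3 - 6*z^2 + 5*z) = z^2*(z^2 - 6*z + 5) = z^2*(z - 1)*(z - 5)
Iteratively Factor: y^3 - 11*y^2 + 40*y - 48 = (y - 3)*(y^2 - 8*y + 16) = (y - 4)*(y - 3)*(y - 4)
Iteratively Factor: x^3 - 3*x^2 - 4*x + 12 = (x - 2)*(x^2 - x - 6) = (x - 2)*(x + 2)*(x - 3)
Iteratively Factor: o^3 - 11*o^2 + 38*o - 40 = (o - 2)*(o^2 - 9*o + 20) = (o - 5)*(o - 2)*(o - 4)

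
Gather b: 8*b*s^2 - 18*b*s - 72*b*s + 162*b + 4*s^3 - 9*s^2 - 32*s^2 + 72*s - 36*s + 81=b*(8*s^2 - 90*s + 162) + 4*s^3 - 41*s^2 + 36*s + 81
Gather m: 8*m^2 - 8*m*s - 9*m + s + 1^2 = 8*m^2 + m*(-8*s - 9) + s + 1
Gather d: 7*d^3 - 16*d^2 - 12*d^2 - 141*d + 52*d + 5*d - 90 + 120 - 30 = 7*d^3 - 28*d^2 - 84*d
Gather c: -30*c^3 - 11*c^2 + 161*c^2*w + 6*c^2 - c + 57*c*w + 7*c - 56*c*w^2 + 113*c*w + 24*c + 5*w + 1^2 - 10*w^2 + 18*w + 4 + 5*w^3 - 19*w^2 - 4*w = -30*c^3 + c^2*(161*w - 5) + c*(-56*w^2 + 170*w + 30) + 5*w^3 - 29*w^2 + 19*w + 5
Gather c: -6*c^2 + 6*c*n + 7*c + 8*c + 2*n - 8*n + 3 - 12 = -6*c^2 + c*(6*n + 15) - 6*n - 9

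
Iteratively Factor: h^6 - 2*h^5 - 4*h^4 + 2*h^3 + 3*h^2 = (h + 1)*(h^5 - 3*h^4 - h^3 + 3*h^2) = (h - 1)*(h + 1)*(h^4 - 2*h^3 - 3*h^2) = (h - 3)*(h - 1)*(h + 1)*(h^3 + h^2) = h*(h - 3)*(h - 1)*(h + 1)*(h^2 + h) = h^2*(h - 3)*(h - 1)*(h + 1)*(h + 1)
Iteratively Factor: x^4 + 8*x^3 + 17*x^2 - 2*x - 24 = (x - 1)*(x^3 + 9*x^2 + 26*x + 24) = (x - 1)*(x + 2)*(x^2 + 7*x + 12) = (x - 1)*(x + 2)*(x + 4)*(x + 3)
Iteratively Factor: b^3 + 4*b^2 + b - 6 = (b - 1)*(b^2 + 5*b + 6) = (b - 1)*(b + 3)*(b + 2)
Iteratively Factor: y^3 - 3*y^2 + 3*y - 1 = (y - 1)*(y^2 - 2*y + 1) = (y - 1)^2*(y - 1)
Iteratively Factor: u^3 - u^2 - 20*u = (u)*(u^2 - u - 20) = u*(u - 5)*(u + 4)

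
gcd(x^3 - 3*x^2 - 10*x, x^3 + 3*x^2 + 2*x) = x^2 + 2*x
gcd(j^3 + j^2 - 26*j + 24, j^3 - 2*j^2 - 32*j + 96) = j^2 + 2*j - 24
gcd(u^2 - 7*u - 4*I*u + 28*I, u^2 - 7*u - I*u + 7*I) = u - 7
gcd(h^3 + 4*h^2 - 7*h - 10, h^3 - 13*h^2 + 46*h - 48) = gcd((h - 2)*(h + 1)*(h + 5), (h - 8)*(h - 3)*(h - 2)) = h - 2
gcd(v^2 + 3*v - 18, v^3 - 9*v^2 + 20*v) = 1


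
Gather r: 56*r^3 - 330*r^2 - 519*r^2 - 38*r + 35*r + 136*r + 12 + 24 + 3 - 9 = 56*r^3 - 849*r^2 + 133*r + 30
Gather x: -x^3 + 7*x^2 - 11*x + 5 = -x^3 + 7*x^2 - 11*x + 5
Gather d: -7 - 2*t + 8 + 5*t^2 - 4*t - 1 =5*t^2 - 6*t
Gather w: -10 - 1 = -11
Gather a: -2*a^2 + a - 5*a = -2*a^2 - 4*a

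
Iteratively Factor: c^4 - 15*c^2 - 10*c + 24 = (c - 1)*(c^3 + c^2 - 14*c - 24) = (c - 1)*(c + 2)*(c^2 - c - 12) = (c - 4)*(c - 1)*(c + 2)*(c + 3)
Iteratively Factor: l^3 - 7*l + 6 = (l + 3)*(l^2 - 3*l + 2) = (l - 1)*(l + 3)*(l - 2)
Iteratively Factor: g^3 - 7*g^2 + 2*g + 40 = (g - 5)*(g^2 - 2*g - 8) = (g - 5)*(g + 2)*(g - 4)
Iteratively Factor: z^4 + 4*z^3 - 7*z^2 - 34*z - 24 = (z + 1)*(z^3 + 3*z^2 - 10*z - 24) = (z + 1)*(z + 2)*(z^2 + z - 12) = (z - 3)*(z + 1)*(z + 2)*(z + 4)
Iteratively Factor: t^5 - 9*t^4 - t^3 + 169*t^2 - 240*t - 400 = (t - 4)*(t^4 - 5*t^3 - 21*t^2 + 85*t + 100) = (t - 4)*(t + 4)*(t^3 - 9*t^2 + 15*t + 25) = (t - 4)*(t + 1)*(t + 4)*(t^2 - 10*t + 25) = (t - 5)*(t - 4)*(t + 1)*(t + 4)*(t - 5)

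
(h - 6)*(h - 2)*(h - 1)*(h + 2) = h^4 - 7*h^3 + 2*h^2 + 28*h - 24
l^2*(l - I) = l^3 - I*l^2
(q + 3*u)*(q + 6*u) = q^2 + 9*q*u + 18*u^2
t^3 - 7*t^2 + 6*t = t*(t - 6)*(t - 1)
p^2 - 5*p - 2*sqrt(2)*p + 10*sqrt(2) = (p - 5)*(p - 2*sqrt(2))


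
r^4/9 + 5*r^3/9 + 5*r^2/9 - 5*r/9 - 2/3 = (r/3 + 1/3)*(r/3 + 1)*(r - 1)*(r + 2)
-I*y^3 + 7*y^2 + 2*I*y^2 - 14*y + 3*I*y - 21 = (y - 3)*(y + 7*I)*(-I*y - I)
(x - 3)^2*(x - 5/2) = x^3 - 17*x^2/2 + 24*x - 45/2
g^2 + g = g*(g + 1)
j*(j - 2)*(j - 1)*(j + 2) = j^4 - j^3 - 4*j^2 + 4*j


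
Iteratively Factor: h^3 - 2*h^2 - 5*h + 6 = (h - 1)*(h^2 - h - 6) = (h - 1)*(h + 2)*(h - 3)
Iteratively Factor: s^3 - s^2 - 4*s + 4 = (s + 2)*(s^2 - 3*s + 2) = (s - 2)*(s + 2)*(s - 1)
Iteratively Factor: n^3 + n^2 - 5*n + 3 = (n - 1)*(n^2 + 2*n - 3) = (n - 1)*(n + 3)*(n - 1)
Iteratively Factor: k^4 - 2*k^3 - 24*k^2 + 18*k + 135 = (k - 3)*(k^3 + k^2 - 21*k - 45) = (k - 3)*(k + 3)*(k^2 - 2*k - 15) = (k - 5)*(k - 3)*(k + 3)*(k + 3)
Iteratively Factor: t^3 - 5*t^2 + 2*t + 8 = (t - 4)*(t^2 - t - 2) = (t - 4)*(t + 1)*(t - 2)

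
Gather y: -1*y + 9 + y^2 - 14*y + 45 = y^2 - 15*y + 54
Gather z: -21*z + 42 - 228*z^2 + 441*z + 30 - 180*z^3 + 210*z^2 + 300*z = -180*z^3 - 18*z^2 + 720*z + 72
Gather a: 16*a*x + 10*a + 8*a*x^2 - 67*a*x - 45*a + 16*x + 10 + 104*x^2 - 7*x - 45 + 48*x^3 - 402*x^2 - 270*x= a*(8*x^2 - 51*x - 35) + 48*x^3 - 298*x^2 - 261*x - 35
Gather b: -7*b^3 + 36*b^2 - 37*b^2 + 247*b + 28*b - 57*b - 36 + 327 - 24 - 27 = -7*b^3 - b^2 + 218*b + 240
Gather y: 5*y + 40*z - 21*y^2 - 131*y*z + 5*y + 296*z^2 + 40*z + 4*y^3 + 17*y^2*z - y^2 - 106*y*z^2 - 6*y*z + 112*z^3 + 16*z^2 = 4*y^3 + y^2*(17*z - 22) + y*(-106*z^2 - 137*z + 10) + 112*z^3 + 312*z^2 + 80*z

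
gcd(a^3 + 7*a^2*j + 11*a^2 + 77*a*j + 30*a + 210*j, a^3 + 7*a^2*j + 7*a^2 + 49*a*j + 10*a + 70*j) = a^2 + 7*a*j + 5*a + 35*j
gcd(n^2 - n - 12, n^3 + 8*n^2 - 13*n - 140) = n - 4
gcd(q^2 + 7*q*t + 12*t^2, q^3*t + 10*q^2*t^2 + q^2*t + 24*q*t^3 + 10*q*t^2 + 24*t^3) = q + 4*t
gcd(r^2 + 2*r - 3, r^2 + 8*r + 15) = r + 3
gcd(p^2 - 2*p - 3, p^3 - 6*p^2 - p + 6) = p + 1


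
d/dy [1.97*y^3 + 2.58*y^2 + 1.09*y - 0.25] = 5.91*y^2 + 5.16*y + 1.09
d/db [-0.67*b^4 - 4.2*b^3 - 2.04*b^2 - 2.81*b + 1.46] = -2.68*b^3 - 12.6*b^2 - 4.08*b - 2.81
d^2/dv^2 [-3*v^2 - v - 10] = -6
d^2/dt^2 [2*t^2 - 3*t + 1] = 4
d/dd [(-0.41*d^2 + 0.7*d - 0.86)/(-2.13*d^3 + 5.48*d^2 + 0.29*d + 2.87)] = (-0.8733*d^4 + 2.982*d^3 - 9.4503*d^2 + 7.0722*d + 2.2584)/(4.5369*d^6 - 23.3448*d^5 + 28.795*d^4 - 9.0478*d^3 + 31.5393*d^2 + 1.6646*d + 8.2369)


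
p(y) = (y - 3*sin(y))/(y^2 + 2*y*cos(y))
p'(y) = (1 - 3*cos(y))/(y^2 + 2*y*cos(y)) + (y - 3*sin(y))*(2*y*sin(y) - 2*y - 2*cos(y))/(y^2 + 2*y*cos(y))^2 = (2*y^2*sin(y) - 3*y^2*cos(y) - y^2 + 6*y*sin(y) - 6*y + 3*sin(2*y))/(y^2*(y + 2*cos(y))^2)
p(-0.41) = -1.35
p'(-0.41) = 1.42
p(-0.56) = -1.63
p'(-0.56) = 2.48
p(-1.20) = 2.80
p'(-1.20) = 19.04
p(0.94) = -0.74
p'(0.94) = 0.19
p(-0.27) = -1.18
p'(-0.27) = 0.93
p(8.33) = 0.09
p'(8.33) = 0.04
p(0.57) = -0.82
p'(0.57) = 0.22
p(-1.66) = 0.44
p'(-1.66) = 1.39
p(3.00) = 0.84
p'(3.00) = 0.42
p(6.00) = 0.14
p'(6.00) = -0.09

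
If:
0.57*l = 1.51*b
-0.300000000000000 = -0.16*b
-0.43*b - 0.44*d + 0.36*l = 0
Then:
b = 1.88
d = 2.23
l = 4.97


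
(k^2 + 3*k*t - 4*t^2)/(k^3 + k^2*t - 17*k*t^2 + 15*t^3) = (-k - 4*t)/(-k^2 - 2*k*t + 15*t^2)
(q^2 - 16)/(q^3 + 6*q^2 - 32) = (q - 4)/(q^2 + 2*q - 8)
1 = 1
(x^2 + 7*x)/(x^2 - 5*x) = (x + 7)/(x - 5)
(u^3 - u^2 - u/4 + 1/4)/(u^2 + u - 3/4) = (2*u^2 - u - 1)/(2*u + 3)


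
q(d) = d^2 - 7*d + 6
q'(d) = 2*d - 7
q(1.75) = -3.19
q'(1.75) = -3.50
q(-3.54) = 43.31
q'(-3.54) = -14.08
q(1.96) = -3.88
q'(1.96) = -3.08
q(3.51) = -6.25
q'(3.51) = 0.02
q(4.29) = -5.63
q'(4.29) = 1.58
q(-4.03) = 50.45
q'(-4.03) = -15.06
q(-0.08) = 6.57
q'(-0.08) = -7.16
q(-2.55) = 30.35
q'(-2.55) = -12.10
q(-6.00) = 84.00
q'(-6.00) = -19.00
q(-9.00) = 150.00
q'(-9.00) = -25.00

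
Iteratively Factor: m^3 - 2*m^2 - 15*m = (m)*(m^2 - 2*m - 15) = m*(m - 5)*(m + 3)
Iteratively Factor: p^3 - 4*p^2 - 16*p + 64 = (p + 4)*(p^2 - 8*p + 16) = (p - 4)*(p + 4)*(p - 4)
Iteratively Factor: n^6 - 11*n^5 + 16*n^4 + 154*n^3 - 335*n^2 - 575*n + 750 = (n - 1)*(n^5 - 10*n^4 + 6*n^3 + 160*n^2 - 175*n - 750) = (n - 1)*(n + 2)*(n^4 - 12*n^3 + 30*n^2 + 100*n - 375) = (n - 5)*(n - 1)*(n + 2)*(n^3 - 7*n^2 - 5*n + 75) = (n - 5)^2*(n - 1)*(n + 2)*(n^2 - 2*n - 15) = (n - 5)^3*(n - 1)*(n + 2)*(n + 3)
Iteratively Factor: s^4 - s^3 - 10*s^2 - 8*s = (s + 2)*(s^3 - 3*s^2 - 4*s) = (s + 1)*(s + 2)*(s^2 - 4*s) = s*(s + 1)*(s + 2)*(s - 4)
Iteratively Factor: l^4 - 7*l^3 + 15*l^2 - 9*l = (l - 1)*(l^3 - 6*l^2 + 9*l) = (l - 3)*(l - 1)*(l^2 - 3*l) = (l - 3)^2*(l - 1)*(l)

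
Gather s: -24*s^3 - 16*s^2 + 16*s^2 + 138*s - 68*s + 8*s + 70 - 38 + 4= -24*s^3 + 78*s + 36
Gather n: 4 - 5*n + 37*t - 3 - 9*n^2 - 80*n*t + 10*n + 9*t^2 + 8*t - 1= -9*n^2 + n*(5 - 80*t) + 9*t^2 + 45*t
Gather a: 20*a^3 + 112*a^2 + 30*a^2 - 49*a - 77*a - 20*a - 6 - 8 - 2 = 20*a^3 + 142*a^2 - 146*a - 16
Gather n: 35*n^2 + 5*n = 35*n^2 + 5*n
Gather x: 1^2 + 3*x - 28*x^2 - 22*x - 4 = -28*x^2 - 19*x - 3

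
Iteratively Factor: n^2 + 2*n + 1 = (n + 1)*(n + 1)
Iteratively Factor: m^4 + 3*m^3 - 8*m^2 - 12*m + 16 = (m + 4)*(m^3 - m^2 - 4*m + 4) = (m + 2)*(m + 4)*(m^2 - 3*m + 2) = (m - 1)*(m + 2)*(m + 4)*(m - 2)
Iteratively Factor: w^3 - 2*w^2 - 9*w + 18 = (w + 3)*(w^2 - 5*w + 6) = (w - 2)*(w + 3)*(w - 3)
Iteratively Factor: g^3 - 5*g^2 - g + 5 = (g - 5)*(g^2 - 1) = (g - 5)*(g - 1)*(g + 1)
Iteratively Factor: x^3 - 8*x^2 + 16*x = (x - 4)*(x^2 - 4*x) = x*(x - 4)*(x - 4)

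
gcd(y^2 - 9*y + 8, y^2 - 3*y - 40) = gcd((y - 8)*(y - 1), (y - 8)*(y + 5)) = y - 8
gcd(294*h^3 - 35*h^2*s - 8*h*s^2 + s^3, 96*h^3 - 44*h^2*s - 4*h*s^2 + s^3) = 6*h + s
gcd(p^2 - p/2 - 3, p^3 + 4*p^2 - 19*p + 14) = p - 2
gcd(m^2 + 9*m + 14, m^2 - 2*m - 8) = m + 2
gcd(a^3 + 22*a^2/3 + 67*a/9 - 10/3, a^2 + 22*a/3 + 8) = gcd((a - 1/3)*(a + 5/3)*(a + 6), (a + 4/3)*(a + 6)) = a + 6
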